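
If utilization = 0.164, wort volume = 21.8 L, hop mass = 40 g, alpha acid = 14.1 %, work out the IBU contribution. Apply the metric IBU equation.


IBU = (α/100)·mass·U·1000 / V
IBU = (14.1/100)·40·0.164·1000 / 21.8

42.4294 IBU


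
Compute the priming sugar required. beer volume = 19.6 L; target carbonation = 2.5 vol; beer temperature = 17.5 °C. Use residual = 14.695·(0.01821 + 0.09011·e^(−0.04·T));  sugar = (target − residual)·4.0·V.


residual = 14.695·(0.01821 + 0.09011·e^(−0.04·17.5)) = 0.9252
sugar = (2.5 − 0.9252)·4.0·19.6

123.4676 g


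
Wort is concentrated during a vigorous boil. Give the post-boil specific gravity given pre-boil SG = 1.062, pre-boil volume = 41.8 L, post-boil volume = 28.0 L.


SG_post = 1 + (SG_pre − 1)·V_pre/V_post
pts_pre = (1.062 − 1)·1000 = 62.0000
pts_post = 62.0000·41.8/28.0 = 92.5571
SG_post = 1 + 92.5571/1000

1.0926


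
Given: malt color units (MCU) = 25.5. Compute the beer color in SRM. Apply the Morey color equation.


SRM = 1.4922 · MCU^0.6859
SRM = 1.4922 · 25.5^0.6859

13.7586 SRM


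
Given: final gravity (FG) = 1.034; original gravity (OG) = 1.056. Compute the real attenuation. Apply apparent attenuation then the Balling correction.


AA = (OG−FG)/(OG−1)·100;  RA = AA·0.8192
AA = (1.056 − 1.034)/(1.056 − 1)·100 = 39.2857
RA = 39.2857·0.8192

32.1829 %


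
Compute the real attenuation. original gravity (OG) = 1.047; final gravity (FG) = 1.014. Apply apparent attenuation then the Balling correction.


AA = (OG−FG)/(OG−1)·100;  RA = AA·0.8192
AA = (1.047 − 1.014)/(1.047 − 1)·100 = 70.2128
RA = 70.2128·0.8192

57.5183 %


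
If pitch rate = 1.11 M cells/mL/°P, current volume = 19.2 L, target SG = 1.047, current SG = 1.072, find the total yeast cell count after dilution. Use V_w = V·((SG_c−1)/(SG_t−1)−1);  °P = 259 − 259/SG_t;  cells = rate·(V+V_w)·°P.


V_w = 19.2·((1.072−1)/(1.047−1)−1) = 10.2128
V_final = 19.2 + 10.2128 = 29.4128
°P = 259 − 259/1.047 = 11.6266
cells = 1.11·29.4128·11.6266

379.5857 billion cells


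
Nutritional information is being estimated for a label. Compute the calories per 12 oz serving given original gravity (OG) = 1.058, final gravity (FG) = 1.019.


ABW = (OG−FG)·131.25·0.79/FG;  °P = 259 − 259/SG (for OG→OE and FG→AE);  RE = 0.1808·OE + 0.8192·AE;  Cal = (6.9·ABW + 4·(RE−0.1))·FG·3.55
ABW = (1.058 − 1.019)·131.25·0.79/1.019 = 3.9684
OE = 259 − 259/1.058 = 14.1985 °P
AE = 259 − 259/1.019 = 4.8292 °P
RE = 0.1808·14.1985 + 0.8192·4.8292 = 6.5232 °P
Cal = (6.9·3.9684 + 4·(6.5232−0.1))·1.019·3.55

191.9957 kcal


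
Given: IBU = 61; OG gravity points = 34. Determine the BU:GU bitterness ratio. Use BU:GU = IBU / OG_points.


BU:GU = 61 / 34

1.7941


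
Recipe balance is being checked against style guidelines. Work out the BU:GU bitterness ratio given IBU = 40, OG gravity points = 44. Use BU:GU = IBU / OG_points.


BU:GU = 40 / 44

0.9091


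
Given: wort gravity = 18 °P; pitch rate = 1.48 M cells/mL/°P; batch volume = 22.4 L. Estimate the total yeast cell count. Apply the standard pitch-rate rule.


cells (billions) = rate · V_L · °P
cells = 1.48 · 22.4 · 18

596.7360 billion cells


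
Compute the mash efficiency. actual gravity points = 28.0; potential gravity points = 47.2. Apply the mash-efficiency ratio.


efficiency = actual / potential × 100
efficiency = 28.0 / 47.2 × 100

59.3220 %


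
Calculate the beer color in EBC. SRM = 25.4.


EBC = SRM · 1.97
EBC = 25.4 · 1.97

50.0380 EBC


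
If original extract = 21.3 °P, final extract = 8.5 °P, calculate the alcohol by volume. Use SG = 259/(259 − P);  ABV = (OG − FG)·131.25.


OG = 259/(259 − 21.3) = 1.0896
FG = 259/(259 − 8.5) = 1.0339
ABV = (1.0896 − 1.0339)·131.25

7.3076 % ABV


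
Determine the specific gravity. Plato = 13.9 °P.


SG = 259/(259 − P)
SG = 259/(259 − 13.9)

1.0567


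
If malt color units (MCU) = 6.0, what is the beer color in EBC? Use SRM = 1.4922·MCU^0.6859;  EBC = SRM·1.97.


SRM = 1.4922·6.0^0.6859 = 5.0999
EBC = 5.0999·1.97

10.0468 EBC


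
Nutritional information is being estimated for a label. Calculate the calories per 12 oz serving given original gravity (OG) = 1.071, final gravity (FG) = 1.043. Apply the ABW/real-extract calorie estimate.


ABW = (OG−FG)·131.25·0.79/FG;  °P = 259 − 259/SG (for OG→OE and FG→AE);  RE = 0.1808·OE + 0.8192·AE;  Cal = (6.9·ABW + 4·(RE−0.1))·FG·3.55
ABW = (1.071 − 1.043)·131.25·0.79/1.043 = 2.7836
OE = 259 − 259/1.071 = 17.1699 °P
AE = 259 − 259/1.043 = 10.6779 °P
RE = 0.1808·17.1699 + 0.8192·10.6779 = 11.8516 °P
Cal = (6.9·2.7836 + 4·(11.8516−0.1))·1.043·3.55

245.1637 kcal


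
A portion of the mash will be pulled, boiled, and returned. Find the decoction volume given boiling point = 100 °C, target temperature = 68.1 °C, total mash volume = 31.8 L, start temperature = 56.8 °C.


V_dec = V_total·(T_target − T_start)/(T_boil − T_start)
V_dec = 31.8·(68.1 − 56.8)/(100 − 56.8)

8.3181 L


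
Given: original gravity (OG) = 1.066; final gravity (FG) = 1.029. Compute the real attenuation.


AA = (OG−FG)/(OG−1)·100;  RA = AA·0.8192
AA = (1.066 − 1.029)/(1.066 − 1)·100 = 56.0606
RA = 56.0606·0.8192

45.9248 %


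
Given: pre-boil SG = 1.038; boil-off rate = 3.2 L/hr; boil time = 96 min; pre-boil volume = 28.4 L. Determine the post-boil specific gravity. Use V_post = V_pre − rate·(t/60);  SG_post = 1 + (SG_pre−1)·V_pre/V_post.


V_post = 28.4 − 3.2·(96/60) = 23.2800
SG_post = 1 + (1.038 − 1)·28.4/23.2800

1.0464


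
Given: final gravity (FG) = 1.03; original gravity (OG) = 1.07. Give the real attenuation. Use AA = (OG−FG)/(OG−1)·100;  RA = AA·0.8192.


AA = (1.07 − 1.03)/(1.07 − 1)·100 = 57.1429
RA = 57.1429·0.8192

46.8114 %


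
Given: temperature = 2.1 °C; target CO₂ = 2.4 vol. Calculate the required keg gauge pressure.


psi = vols/(0.01821 + 0.09011·e^(−0.04·T)) − 14.695
psi = 2.4/(0.01821 + 0.09011·e^(−0.04·2.1)) − 14.695

9.0533 psi


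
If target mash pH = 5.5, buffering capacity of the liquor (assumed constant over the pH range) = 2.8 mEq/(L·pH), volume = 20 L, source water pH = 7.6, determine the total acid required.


acid = buffering capacity · (pH_source − pH_target) · V
acid = 2.8 · (7.6 − 5.5) · 20

117.6000 mEq


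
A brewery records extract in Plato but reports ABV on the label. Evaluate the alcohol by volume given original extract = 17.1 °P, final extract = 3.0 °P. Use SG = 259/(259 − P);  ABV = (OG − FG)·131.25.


OG = 259/(259 − 17.1) = 1.0707
FG = 259/(259 − 3.0) = 1.0117
ABV = (1.0707 − 1.0117)·131.25

7.7400 % ABV


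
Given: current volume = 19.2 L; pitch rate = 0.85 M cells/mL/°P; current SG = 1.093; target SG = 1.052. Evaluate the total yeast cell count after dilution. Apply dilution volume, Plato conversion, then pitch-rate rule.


V_w = V·((SG_c−1)/(SG_t−1)−1);  °P = 259 − 259/SG_t;  cells = rate·(V+V_w)·°P
V_w = 19.2·((1.093−1)/(1.052−1)−1) = 15.1385
V_final = 19.2 + 15.1385 = 34.3385
°P = 259 − 259/1.052 = 12.8023
cells = 0.85·34.3385·12.8023

373.6690 billion cells


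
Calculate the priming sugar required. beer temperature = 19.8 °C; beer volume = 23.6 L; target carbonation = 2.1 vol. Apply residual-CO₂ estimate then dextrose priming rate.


residual = 14.695·(0.01821 + 0.09011·e^(−0.04·T));  sugar = (target − residual)·4.0·V
residual = 14.695·(0.01821 + 0.09011·e^(−0.04·19.8)) = 0.8674
sugar = (2.1 − 0.8674)·4.0·23.6

116.3611 g


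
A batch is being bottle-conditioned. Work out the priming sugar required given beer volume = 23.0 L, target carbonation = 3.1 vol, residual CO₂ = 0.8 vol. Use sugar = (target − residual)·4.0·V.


sugar = (3.1 − 0.8)·4.0·23.0

211.6000 g


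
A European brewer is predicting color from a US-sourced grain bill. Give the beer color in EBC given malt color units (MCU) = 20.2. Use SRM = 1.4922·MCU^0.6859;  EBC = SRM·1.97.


SRM = 1.4922·20.2^0.6859 = 11.7265
EBC = 11.7265·1.97

23.1012 EBC


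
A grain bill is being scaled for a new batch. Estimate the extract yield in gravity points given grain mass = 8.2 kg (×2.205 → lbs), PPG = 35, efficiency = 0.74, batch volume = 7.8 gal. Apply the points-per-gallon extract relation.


points = lbs × PPG × eff / vol
lbs = 8.2 × 2.205 = 18.0810
points = 18.0810 × 35 × 0.74 / 7.8

60.0382 points


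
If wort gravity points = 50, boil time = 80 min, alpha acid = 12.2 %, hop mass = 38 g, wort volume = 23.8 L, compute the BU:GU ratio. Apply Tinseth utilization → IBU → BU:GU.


U = 1.65·0.000125^(GP/1000)·(1−e^(−0.04t))/4.15;  IBU = (α/100)·m·U·1000/V;  BU:GU = IBU/GP
U = 1.65·0.000125^(50/1000)·(1−e^(−0.04·80))/4.15 = 0.2433
IBU = (12.2/100)·38·0.2433·1000/23.8 = 47.3995
BU:GU = 47.3995/50

0.9480


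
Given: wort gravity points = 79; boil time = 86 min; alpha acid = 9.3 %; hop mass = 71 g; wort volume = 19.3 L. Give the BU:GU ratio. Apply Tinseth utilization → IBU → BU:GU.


U = 1.65·0.000125^(GP/1000)·(1−e^(−0.04t))/4.15;  IBU = (α/100)·m·U·1000/V;  BU:GU = IBU/GP
U = 1.65·0.000125^(79/1000)·(1−e^(−0.04·86))/4.15 = 0.1892
IBU = (9.3/100)·71·0.1892·1000/19.3 = 64.7325
BU:GU = 64.7325/79

0.8194


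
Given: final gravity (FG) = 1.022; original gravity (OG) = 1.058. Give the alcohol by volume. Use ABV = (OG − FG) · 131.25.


ABV = (1.058 − 1.022) · 131.25

4.7250 % ABV


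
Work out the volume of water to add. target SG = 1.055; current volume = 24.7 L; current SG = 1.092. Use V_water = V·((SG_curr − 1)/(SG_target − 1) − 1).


V_water = 24.7·((1.092 − 1)/(1.055 − 1) − 1)

16.6164 L


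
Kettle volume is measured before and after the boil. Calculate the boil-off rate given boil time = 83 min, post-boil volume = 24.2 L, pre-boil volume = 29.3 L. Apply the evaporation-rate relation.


rate = (V_pre − V_post) / (t_min/60)
rate = (29.3 − 24.2) / (83/60)

3.6867 L/hr


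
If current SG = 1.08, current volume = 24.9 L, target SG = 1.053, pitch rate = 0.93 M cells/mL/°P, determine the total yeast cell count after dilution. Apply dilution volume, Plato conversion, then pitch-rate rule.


V_w = V·((SG_c−1)/(SG_t−1)−1);  °P = 259 − 259/SG_t;  cells = rate·(V+V_w)·°P
V_w = 24.9·((1.08−1)/(1.053−1)−1) = 12.6849
V_final = 24.9 + 12.6849 = 37.5849
°P = 259 − 259/1.053 = 13.0361
cells = 0.93·37.5849·13.0361

455.6629 billion cells


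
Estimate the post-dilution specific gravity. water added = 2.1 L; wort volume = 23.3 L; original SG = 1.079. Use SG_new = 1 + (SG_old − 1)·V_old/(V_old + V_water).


pts = (1.079 − 1)·1000·23.3/(23.3 + 2.1) = 72.4685
SG_new = 1 + 72.4685/1000

1.0725


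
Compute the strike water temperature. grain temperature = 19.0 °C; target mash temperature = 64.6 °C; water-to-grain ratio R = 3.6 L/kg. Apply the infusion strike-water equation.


T_strike = (0.41/R)·(T_mash − T_grain) + T_mash
T_strike = (0.41/3.6)·(64.6 − 19.0) + 64.6

69.7933 °C


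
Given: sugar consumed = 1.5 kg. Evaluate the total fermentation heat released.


Q = m_sugar · 590 kJ/kg
Q = 1.5 · 590

885.0000 kJ


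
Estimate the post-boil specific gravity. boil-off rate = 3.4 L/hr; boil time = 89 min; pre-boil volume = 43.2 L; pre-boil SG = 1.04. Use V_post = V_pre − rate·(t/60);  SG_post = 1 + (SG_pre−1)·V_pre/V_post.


V_post = 43.2 − 3.4·(89/60) = 38.1567
SG_post = 1 + (1.04 − 1)·43.2/38.1567

1.0453


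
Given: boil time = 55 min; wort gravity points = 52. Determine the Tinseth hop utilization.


U = 1.65·0.000125^(GP/1000) · (1 − e^(−0.04·t))/4.15
bigness = 1.65·0.000125^(52/1000) = 1.0340
boil_factor = (1 − e^(−0.04·55))/4.15 = 0.2143
U = 1.0340 · 0.2143

0.2216


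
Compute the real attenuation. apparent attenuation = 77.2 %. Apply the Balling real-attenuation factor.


RA = AA · 0.8192
RA = 77.2 · 0.8192

63.2422 %


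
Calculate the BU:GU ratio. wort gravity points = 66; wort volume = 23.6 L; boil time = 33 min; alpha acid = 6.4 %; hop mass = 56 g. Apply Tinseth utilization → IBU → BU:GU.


U = 1.65·0.000125^(GP/1000)·(1−e^(−0.04t))/4.15;  IBU = (α/100)·m·U·1000/V;  BU:GU = IBU/GP
U = 1.65·0.000125^(66/1000)·(1−e^(−0.04·33))/4.15 = 0.1610
IBU = (6.4/100)·56·0.1610·1000/23.6 = 24.4518
BU:GU = 24.4518/66

0.3705


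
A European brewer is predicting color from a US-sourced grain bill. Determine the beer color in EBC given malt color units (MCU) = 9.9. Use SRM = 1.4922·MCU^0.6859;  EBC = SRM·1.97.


SRM = 1.4922·9.9^0.6859 = 7.1901
EBC = 7.1901·1.97

14.1644 EBC


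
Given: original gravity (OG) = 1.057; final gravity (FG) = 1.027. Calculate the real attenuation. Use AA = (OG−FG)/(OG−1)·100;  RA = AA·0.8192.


AA = (1.057 − 1.027)/(1.057 − 1)·100 = 52.6316
RA = 52.6316·0.8192

43.1158 %


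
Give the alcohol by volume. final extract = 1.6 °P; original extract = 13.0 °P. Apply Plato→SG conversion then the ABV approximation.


SG = 259/(259 − P);  ABV = (OG − FG)·131.25
OG = 259/(259 − 13.0) = 1.0528
FG = 259/(259 − 1.6) = 1.0062
ABV = (1.0528 − 1.0062)·131.25

6.1201 % ABV


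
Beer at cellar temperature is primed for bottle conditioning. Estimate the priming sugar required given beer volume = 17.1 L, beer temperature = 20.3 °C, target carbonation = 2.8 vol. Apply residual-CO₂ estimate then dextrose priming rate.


residual = 14.695·(0.01821 + 0.09011·e^(−0.04·T));  sugar = (target − residual)·4.0·V
residual = 14.695·(0.01821 + 0.09011·e^(−0.04·20.3)) = 0.8555
sugar = (2.8 − 0.8555)·4.0·17.1

133.0048 g


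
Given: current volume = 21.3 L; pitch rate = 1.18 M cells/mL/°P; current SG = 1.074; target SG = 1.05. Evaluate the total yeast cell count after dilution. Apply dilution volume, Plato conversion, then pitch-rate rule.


V_w = V·((SG_c−1)/(SG_t−1)−1);  °P = 259 − 259/SG_t;  cells = rate·(V+V_w)·°P
V_w = 21.3·((1.074−1)/(1.05−1)−1) = 10.2240
V_final = 21.3 + 10.2240 = 31.5240
°P = 259 − 259/1.05 = 12.3333
cells = 1.18·31.5240·12.3333

458.7793 billion cells


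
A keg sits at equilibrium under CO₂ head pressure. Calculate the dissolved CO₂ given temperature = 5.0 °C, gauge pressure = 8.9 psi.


vols = (P + 14.695)·(0.01821 + 0.09011·e^(−0.04·T))
vols = (8.9 + 14.695)·(0.01821 + 0.09011·e^(−0.04·5.0))

2.1704 volumes


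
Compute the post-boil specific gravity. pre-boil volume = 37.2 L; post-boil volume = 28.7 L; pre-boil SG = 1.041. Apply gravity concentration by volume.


SG_post = 1 + (SG_pre − 1)·V_pre/V_post
pts_pre = (1.041 − 1)·1000 = 41.0000
pts_post = 41.0000·37.2/28.7 = 53.1429
SG_post = 1 + 53.1429/1000

1.0531


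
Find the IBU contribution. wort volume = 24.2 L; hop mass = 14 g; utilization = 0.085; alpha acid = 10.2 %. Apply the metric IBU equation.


IBU = (α/100)·mass·U·1000 / V
IBU = (10.2/100)·14·0.085·1000 / 24.2

5.0157 IBU


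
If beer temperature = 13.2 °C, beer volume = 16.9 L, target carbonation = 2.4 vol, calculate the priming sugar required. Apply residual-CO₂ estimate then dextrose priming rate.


residual = 14.695·(0.01821 + 0.09011·e^(−0.04·T));  sugar = (target − residual)·4.0·V
residual = 14.695·(0.01821 + 0.09011·e^(−0.04·13.2)) = 1.0486
sugar = (2.4 − 1.0486)·4.0·16.9

91.3569 g


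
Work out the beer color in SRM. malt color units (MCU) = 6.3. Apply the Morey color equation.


SRM = 1.4922 · MCU^0.6859
SRM = 1.4922 · 6.3^0.6859

5.2734 SRM


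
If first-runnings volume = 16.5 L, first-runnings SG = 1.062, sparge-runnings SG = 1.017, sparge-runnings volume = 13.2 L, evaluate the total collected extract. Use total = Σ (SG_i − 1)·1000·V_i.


first = (1.062 − 1)·1000·16.5 = 1023.0000
sparge = (1.017 − 1)·1000·13.2 = 224.4000
total = 1023.0000 + 224.4000

1247.4000 gravity·L


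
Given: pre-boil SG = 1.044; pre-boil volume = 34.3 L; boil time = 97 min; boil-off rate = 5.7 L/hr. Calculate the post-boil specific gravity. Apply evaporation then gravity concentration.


V_post = V_pre − rate·(t/60);  SG_post = 1 + (SG_pre−1)·V_pre/V_post
V_post = 34.3 − 5.7·(97/60) = 25.0850
SG_post = 1 + (1.044 − 1)·34.3/25.0850

1.0602


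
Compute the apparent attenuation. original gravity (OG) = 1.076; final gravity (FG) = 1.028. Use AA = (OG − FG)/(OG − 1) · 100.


AA = (1.076 − 1.028)/(1.076 − 1) · 100

63.1579 %


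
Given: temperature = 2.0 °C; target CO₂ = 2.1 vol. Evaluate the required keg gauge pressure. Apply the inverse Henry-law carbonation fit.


psi = vols/(0.01821 + 0.09011·e^(−0.04·T)) − 14.695
psi = 2.1/(0.01821 + 0.09011·e^(−0.04·2.0)) − 14.695

6.0167 psi


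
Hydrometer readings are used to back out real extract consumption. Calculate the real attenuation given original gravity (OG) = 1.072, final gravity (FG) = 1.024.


AA = (OG−FG)/(OG−1)·100;  RA = AA·0.8192
AA = (1.072 − 1.024)/(1.072 − 1)·100 = 66.6667
RA = 66.6667·0.8192

54.6133 %


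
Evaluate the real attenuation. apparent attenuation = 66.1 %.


RA = AA · 0.8192
RA = 66.1 · 0.8192

54.1491 %


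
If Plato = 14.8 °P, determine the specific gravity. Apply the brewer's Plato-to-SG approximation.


SG = 259/(259 − P)
SG = 259/(259 − 14.8)

1.0606


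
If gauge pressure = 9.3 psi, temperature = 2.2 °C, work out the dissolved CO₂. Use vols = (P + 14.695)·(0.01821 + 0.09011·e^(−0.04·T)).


vols = (9.3 + 14.695)·(0.01821 + 0.09011·e^(−0.04·2.2))

2.4170 volumes


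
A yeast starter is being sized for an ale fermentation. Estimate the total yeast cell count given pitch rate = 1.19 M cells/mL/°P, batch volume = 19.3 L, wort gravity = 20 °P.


cells (billions) = rate · V_L · °P
cells = 1.19 · 19.3 · 20

459.3400 billion cells


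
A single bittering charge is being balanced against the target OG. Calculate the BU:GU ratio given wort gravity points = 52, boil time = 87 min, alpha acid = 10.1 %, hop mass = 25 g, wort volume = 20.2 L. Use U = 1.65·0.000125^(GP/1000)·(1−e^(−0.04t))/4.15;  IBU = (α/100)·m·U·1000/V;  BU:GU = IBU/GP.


U = 1.65·0.000125^(52/1000)·(1−e^(−0.04·87))/4.15 = 0.2415
IBU = (10.1/100)·25·0.2415·1000/20.2 = 30.1853
BU:GU = 30.1853/52

0.5805


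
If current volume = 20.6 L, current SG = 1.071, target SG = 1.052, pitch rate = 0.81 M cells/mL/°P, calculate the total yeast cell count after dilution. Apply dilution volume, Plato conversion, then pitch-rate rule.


V_w = V·((SG_c−1)/(SG_t−1)−1);  °P = 259 − 259/SG_t;  cells = rate·(V+V_w)·°P
V_w = 20.6·((1.071−1)/(1.052−1)−1) = 7.5269
V_final = 20.6 + 7.5269 = 28.1269
°P = 259 − 259/1.052 = 12.8023
cells = 0.81·28.1269·12.8023

291.6719 billion cells


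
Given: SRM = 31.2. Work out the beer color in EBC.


EBC = SRM · 1.97
EBC = 31.2 · 1.97

61.4640 EBC


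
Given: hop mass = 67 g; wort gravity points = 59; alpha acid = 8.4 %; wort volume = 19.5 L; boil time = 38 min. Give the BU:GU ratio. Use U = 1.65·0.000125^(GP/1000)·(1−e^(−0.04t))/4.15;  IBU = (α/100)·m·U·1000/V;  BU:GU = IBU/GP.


U = 1.65·0.000125^(59/1000)·(1−e^(−0.04·38))/4.15 = 0.1828
IBU = (8.4/100)·67·0.1828·1000/19.5 = 52.7575
BU:GU = 52.7575/59

0.8942


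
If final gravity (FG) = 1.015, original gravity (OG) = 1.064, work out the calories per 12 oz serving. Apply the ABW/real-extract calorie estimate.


ABW = (OG−FG)·131.25·0.79/FG;  °P = 259 − 259/SG (for OG→OE and FG→AE);  RE = 0.1808·OE + 0.8192·AE;  Cal = (6.9·ABW + 4·(RE−0.1))·FG·3.55
ABW = (1.064 − 1.015)·131.25·0.79/1.015 = 5.0056
OE = 259 − 259/1.064 = 15.5789 °P
AE = 259 − 259/1.015 = 3.8276 °P
RE = 0.1808·15.5789 + 0.8192·3.8276 = 5.9522 °P
Cal = (6.9·5.0056 + 4·(5.9522−0.1))·1.015·3.55

208.7997 kcal


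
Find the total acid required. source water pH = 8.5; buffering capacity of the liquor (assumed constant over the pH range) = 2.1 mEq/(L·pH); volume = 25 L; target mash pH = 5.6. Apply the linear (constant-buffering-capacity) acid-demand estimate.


acid = buffering capacity · (pH_source − pH_target) · V
acid = 2.1 · (8.5 − 5.6) · 25

152.2500 mEq


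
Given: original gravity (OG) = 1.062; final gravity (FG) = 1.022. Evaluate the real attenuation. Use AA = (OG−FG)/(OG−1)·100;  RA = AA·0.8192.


AA = (1.062 − 1.022)/(1.062 − 1)·100 = 64.5161
RA = 64.5161·0.8192

52.8516 %


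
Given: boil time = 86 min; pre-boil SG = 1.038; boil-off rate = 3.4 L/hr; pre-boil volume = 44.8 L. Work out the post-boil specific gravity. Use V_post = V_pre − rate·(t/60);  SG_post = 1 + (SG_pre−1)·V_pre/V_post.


V_post = 44.8 − 3.4·(86/60) = 39.9267
SG_post = 1 + (1.038 − 1)·44.8/39.9267

1.0426


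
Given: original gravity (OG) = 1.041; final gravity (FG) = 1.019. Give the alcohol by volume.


ABV = (OG − FG) · 131.25
ABV = (1.041 − 1.019) · 131.25

2.8875 % ABV


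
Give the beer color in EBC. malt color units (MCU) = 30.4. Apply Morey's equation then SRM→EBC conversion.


SRM = 1.4922·MCU^0.6859;  EBC = SRM·1.97
SRM = 1.4922·30.4^0.6859 = 15.5214
EBC = 15.5214·1.97

30.5771 EBC


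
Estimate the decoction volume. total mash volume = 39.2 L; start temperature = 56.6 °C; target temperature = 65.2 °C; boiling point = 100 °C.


V_dec = V_total·(T_target − T_start)/(T_boil − T_start)
V_dec = 39.2·(65.2 − 56.6)/(100 − 56.6)

7.7677 L


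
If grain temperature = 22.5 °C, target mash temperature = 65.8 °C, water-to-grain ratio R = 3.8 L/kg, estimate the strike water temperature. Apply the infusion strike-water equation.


T_strike = (0.41/R)·(T_mash − T_grain) + T_mash
T_strike = (0.41/3.8)·(65.8 − 22.5) + 65.8

70.4718 °C


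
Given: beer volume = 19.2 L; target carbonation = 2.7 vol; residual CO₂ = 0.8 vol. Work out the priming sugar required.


sugar = (target − residual)·4.0·V
sugar = (2.7 − 0.8)·4.0·19.2

145.9200 g


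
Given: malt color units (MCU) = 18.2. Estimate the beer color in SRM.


SRM = 1.4922 · MCU^0.6859
SRM = 1.4922 · 18.2^0.6859

10.9172 SRM


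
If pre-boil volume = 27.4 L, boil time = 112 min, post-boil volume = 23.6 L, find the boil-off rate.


rate = (V_pre − V_post) / (t_min/60)
rate = (27.4 − 23.6) / (112/60)

2.0357 L/hr


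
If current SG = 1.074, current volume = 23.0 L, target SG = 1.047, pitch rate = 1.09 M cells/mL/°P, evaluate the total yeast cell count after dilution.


V_w = V·((SG_c−1)/(SG_t−1)−1);  °P = 259 − 259/SG_t;  cells = rate·(V+V_w)·°P
V_w = 23.0·((1.074−1)/(1.047−1)−1) = 13.2128
V_final = 23.0 + 13.2128 = 36.2128
°P = 259 − 259/1.047 = 11.6266
cells = 1.09·36.2128·11.6266

458.9223 billion cells


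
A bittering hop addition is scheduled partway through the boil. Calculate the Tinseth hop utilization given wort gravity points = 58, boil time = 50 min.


U = 1.65·0.000125^(GP/1000) · (1 − e^(−0.04·t))/4.15
bigness = 1.65·0.000125^(58/1000) = 0.9797
boil_factor = (1 − e^(−0.04·50))/4.15 = 0.2084
U = 0.9797 · 0.2084

0.2041


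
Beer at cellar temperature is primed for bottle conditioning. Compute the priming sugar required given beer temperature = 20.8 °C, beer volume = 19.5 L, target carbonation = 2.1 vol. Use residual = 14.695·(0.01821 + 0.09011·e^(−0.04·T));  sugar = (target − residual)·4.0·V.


residual = 14.695·(0.01821 + 0.09011·e^(−0.04·20.8)) = 0.8438
sugar = (2.1 − 0.8438)·4.0·19.5

97.9802 g


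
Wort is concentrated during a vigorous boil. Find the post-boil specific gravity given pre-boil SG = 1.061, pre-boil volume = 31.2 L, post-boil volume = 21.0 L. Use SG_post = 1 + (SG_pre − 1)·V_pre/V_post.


pts_pre = (1.061 − 1)·1000 = 61.0000
pts_post = 61.0000·31.2/21.0 = 90.6286
SG_post = 1 + 90.6286/1000

1.0906


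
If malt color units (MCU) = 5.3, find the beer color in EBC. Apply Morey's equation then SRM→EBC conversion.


SRM = 1.4922·MCU^0.6859;  EBC = SRM·1.97
SRM = 1.4922·5.3^0.6859 = 4.6839
EBC = 4.6839·1.97

9.2273 EBC


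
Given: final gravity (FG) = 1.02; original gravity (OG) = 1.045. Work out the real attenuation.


AA = (OG−FG)/(OG−1)·100;  RA = AA·0.8192
AA = (1.045 − 1.02)/(1.045 − 1)·100 = 55.5556
RA = 55.5556·0.8192

45.5111 %


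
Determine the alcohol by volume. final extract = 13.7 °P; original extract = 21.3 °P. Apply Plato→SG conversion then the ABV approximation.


SG = 259/(259 − P);  ABV = (OG − FG)·131.25
OG = 259/(259 − 21.3) = 1.0896
FG = 259/(259 − 13.7) = 1.0558
ABV = (1.0896 − 1.0558)·131.25

4.4308 % ABV


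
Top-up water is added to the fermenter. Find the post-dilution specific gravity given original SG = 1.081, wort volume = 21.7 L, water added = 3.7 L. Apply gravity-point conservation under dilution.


SG_new = 1 + (SG_old − 1)·V_old/(V_old + V_water)
pts = (1.081 − 1)·1000·21.7/(21.7 + 3.7) = 69.2008
SG_new = 1 + 69.2008/1000

1.0692


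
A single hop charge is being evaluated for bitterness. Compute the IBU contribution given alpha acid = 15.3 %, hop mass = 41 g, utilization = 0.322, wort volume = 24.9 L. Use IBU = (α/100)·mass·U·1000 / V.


IBU = (15.3/100)·41·0.322·1000 / 24.9

81.1207 IBU


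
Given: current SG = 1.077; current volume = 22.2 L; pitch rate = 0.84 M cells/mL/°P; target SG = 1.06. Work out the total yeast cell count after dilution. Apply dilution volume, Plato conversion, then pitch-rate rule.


V_w = V·((SG_c−1)/(SG_t−1)−1);  °P = 259 − 259/SG_t;  cells = rate·(V+V_w)·°P
V_w = 22.2·((1.077−1)/(1.06−1)−1) = 6.2900
V_final = 22.2 + 6.2900 = 28.4900
°P = 259 − 259/1.06 = 14.6604
cells = 0.84·28.4900·14.6604

350.8463 billion cells


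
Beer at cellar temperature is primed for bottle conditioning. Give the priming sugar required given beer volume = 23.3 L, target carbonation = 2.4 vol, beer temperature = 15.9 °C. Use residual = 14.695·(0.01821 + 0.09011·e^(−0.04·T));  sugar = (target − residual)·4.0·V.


residual = 14.695·(0.01821 + 0.09011·e^(−0.04·15.9)) = 0.9686
sugar = (2.4 − 0.9686)·4.0·23.3

133.4049 g


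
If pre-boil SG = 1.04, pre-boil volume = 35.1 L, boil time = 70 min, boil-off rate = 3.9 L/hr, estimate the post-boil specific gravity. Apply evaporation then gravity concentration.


V_post = V_pre − rate·(t/60);  SG_post = 1 + (SG_pre−1)·V_pre/V_post
V_post = 35.1 − 3.9·(70/60) = 30.5500
SG_post = 1 + (1.04 − 1)·35.1/30.5500

1.0460


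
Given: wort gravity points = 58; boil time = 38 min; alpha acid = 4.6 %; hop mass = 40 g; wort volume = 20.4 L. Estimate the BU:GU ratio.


U = 1.65·0.000125^(GP/1000)·(1−e^(−0.04t))/4.15;  IBU = (α/100)·m·U·1000/V;  BU:GU = IBU/GP
U = 1.65·0.000125^(58/1000)·(1−e^(−0.04·38))/4.15 = 0.1844
IBU = (4.6/100)·40·0.1844·1000/20.4 = 16.6363
BU:GU = 16.6363/58

0.2868


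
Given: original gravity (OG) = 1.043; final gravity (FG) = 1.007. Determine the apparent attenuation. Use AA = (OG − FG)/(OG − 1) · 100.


AA = (1.043 − 1.007)/(1.043 − 1) · 100

83.7209 %


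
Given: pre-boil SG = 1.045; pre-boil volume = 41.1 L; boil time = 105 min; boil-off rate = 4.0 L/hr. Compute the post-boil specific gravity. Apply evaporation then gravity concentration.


V_post = V_pre − rate·(t/60);  SG_post = 1 + (SG_pre−1)·V_pre/V_post
V_post = 41.1 − 4.0·(105/60) = 34.1000
SG_post = 1 + (1.045 − 1)·41.1/34.1000

1.0542


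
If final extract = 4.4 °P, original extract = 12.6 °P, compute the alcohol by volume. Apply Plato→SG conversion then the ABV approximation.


SG = 259/(259 − P);  ABV = (OG − FG)·131.25
OG = 259/(259 − 12.6) = 1.0511
FG = 259/(259 − 4.4) = 1.0173
ABV = (1.0511 − 1.0173)·131.25

4.4434 % ABV


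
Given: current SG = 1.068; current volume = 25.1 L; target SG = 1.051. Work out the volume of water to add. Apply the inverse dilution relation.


V_water = V·((SG_curr − 1)/(SG_target − 1) − 1)
V_water = 25.1·((1.068 − 1)/(1.051 − 1) − 1)

8.3667 L


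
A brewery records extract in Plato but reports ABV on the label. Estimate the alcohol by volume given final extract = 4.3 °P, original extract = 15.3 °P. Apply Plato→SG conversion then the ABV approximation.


SG = 259/(259 − P);  ABV = (OG − FG)·131.25
OG = 259/(259 − 15.3) = 1.0628
FG = 259/(259 − 4.3) = 1.0169
ABV = (1.0628 − 1.0169)·131.25

6.0243 % ABV


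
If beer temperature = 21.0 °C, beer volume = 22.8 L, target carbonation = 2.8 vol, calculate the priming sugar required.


residual = 14.695·(0.01821 + 0.09011·e^(−0.04·T));  sugar = (target − residual)·4.0·V
residual = 14.695·(0.01821 + 0.09011·e^(−0.04·21.0)) = 0.8393
sugar = (2.8 − 0.8393)·4.0·22.8

178.8202 g


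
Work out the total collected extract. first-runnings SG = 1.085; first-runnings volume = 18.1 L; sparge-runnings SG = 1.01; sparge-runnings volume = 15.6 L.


total = Σ (SG_i − 1)·1000·V_i
first = (1.085 − 1)·1000·18.1 = 1538.5000
sparge = (1.01 − 1)·1000·15.6 = 156.0000
total = 1538.5000 + 156.0000

1694.5000 gravity·L


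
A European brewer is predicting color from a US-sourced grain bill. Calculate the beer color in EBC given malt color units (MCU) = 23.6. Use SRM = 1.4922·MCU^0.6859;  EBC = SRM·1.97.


SRM = 1.4922·23.6^0.6859 = 13.0469
EBC = 13.0469·1.97

25.7024 EBC


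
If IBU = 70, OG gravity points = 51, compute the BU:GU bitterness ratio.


BU:GU = IBU / OG_points
BU:GU = 70 / 51

1.3725


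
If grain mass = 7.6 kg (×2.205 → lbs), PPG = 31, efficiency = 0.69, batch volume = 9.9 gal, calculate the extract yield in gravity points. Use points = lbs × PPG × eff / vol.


lbs = 7.6 × 2.205 = 16.7580
points = 16.7580 × 31 × 0.69 / 9.9

36.2074 points


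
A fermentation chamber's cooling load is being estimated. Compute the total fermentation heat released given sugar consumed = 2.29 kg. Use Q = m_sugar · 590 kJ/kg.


Q = 2.29 · 590

1351.1000 kJ


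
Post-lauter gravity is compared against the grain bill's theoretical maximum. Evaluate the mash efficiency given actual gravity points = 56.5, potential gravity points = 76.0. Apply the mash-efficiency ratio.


efficiency = actual / potential × 100
efficiency = 56.5 / 76.0 × 100

74.3421 %


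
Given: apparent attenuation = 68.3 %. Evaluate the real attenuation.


RA = AA · 0.8192
RA = 68.3 · 0.8192

55.9514 %


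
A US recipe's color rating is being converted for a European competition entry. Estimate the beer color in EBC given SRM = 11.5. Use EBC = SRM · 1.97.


EBC = 11.5 · 1.97

22.6550 EBC


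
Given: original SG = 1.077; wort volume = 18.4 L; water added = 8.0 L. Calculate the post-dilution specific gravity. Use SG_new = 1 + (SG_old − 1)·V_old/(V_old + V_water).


pts = (1.077 − 1)·1000·18.4/(18.4 + 8.0) = 53.6667
SG_new = 1 + 53.6667/1000

1.0537


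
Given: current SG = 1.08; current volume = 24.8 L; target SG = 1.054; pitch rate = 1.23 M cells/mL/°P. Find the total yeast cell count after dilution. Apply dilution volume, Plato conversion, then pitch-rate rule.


V_w = V·((SG_c−1)/(SG_t−1)−1);  °P = 259 − 259/SG_t;  cells = rate·(V+V_w)·°P
V_w = 24.8·((1.08−1)/(1.054−1)−1) = 11.9407
V_final = 24.8 + 11.9407 = 36.7407
°P = 259 − 259/1.054 = 13.2694
cells = 1.23·36.7407·13.2694

599.6612 billion cells


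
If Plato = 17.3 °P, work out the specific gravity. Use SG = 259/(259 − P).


SG = 259/(259 − 17.3)

1.0716


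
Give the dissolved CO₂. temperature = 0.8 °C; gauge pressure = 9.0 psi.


vols = (P + 14.695)·(0.01821 + 0.09011·e^(−0.04·T))
vols = (9.0 + 14.695)·(0.01821 + 0.09011·e^(−0.04·0.8))

2.4994 volumes


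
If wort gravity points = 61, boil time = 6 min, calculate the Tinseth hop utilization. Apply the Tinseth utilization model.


U = 1.65·0.000125^(GP/1000) · (1 − e^(−0.04·t))/4.15
bigness = 1.65·0.000125^(61/1000) = 0.9537
boil_factor = (1 − e^(−0.04·6))/4.15 = 0.0514
U = 0.9537 · 0.0514

0.0490


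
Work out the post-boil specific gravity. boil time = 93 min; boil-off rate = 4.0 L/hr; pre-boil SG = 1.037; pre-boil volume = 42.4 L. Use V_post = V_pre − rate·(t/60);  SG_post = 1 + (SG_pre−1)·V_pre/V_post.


V_post = 42.4 − 4.0·(93/60) = 36.2000
SG_post = 1 + (1.037 − 1)·42.4/36.2000

1.0433


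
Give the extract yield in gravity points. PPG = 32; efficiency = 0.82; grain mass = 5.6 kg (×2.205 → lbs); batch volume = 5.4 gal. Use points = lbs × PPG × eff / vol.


lbs = 5.6 × 2.205 = 12.3480
points = 12.3480 × 32 × 0.82 / 5.4

60.0021 points


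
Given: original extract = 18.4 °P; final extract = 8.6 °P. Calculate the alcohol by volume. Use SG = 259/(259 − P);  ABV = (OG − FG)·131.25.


OG = 259/(259 − 18.4) = 1.0765
FG = 259/(259 − 8.6) = 1.0343
ABV = (1.0765 − 1.0343)·131.25

5.5296 % ABV


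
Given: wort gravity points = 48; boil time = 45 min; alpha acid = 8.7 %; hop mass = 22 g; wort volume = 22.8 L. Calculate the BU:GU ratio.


U = 1.65·0.000125^(GP/1000)·(1−e^(−0.04t))/4.15;  IBU = (α/100)·m·U·1000/V;  BU:GU = IBU/GP
U = 1.65·0.000125^(48/1000)·(1−e^(−0.04·45))/4.15 = 0.2156
IBU = (8.7/100)·22·0.2156·1000/22.8 = 18.0978
BU:GU = 18.0978/48

0.3770


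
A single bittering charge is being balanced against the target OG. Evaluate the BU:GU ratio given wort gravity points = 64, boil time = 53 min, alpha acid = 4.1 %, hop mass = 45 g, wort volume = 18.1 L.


U = 1.65·0.000125^(GP/1000)·(1−e^(−0.04t))/4.15;  IBU = (α/100)·m·U·1000/V;  BU:GU = IBU/GP
U = 1.65·0.000125^(64/1000)·(1−e^(−0.04·53))/4.15 = 0.1968
IBU = (4.1/100)·45·0.1968·1000/18.1 = 20.0643
BU:GU = 20.0643/64

0.3135


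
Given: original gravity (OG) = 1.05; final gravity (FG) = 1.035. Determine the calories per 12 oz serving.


ABW = (OG−FG)·131.25·0.79/FG;  °P = 259 − 259/SG (for OG→OE and FG→AE);  RE = 0.1808·OE + 0.8192·AE;  Cal = (6.9·ABW + 4·(RE−0.1))·FG·3.55
ABW = (1.05 − 1.035)·131.25·0.79/1.035 = 1.5027
OE = 259 − 259/1.05 = 12.3333 °P
AE = 259 − 259/1.035 = 8.7585 °P
RE = 0.1808·12.3333 + 0.8192·8.7585 = 9.4048 °P
Cal = (6.9·1.5027 + 4·(9.4048−0.1))·1.035·3.55

174.8499 kcal


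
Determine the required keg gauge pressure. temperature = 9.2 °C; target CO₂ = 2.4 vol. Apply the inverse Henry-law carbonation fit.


psi = vols/(0.01821 + 0.09011·e^(−0.04·T)) − 14.695
psi = 2.4/(0.01821 + 0.09011·e^(−0.04·9.2)) − 14.695

15.0903 psi


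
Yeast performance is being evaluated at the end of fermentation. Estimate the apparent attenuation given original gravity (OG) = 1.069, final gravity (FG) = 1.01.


AA = (OG − FG)/(OG − 1) · 100
AA = (1.069 − 1.01)/(1.069 − 1) · 100

85.5072 %


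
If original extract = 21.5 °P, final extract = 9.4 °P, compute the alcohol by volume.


SG = 259/(259 − P);  ABV = (OG − FG)·131.25
OG = 259/(259 − 21.5) = 1.0905
FG = 259/(259 − 9.4) = 1.0377
ABV = (1.0905 − 1.0377)·131.25

6.9387 % ABV


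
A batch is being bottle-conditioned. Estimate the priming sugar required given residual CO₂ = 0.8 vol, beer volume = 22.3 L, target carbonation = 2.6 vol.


sugar = (target − residual)·4.0·V
sugar = (2.6 − 0.8)·4.0·22.3

160.5600 g


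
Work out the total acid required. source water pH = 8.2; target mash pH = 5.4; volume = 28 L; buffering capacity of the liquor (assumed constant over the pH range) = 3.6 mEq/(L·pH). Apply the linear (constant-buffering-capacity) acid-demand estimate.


acid = buffering capacity · (pH_source − pH_target) · V
acid = 3.6 · (8.2 − 5.4) · 28

282.2400 mEq


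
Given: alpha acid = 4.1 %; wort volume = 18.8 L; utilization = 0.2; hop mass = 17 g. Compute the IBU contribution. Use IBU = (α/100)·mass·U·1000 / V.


IBU = (4.1/100)·17·0.2·1000 / 18.8

7.4149 IBU


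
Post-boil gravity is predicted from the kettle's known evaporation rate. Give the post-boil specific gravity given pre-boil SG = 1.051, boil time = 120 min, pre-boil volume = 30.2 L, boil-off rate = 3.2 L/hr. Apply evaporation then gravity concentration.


V_post = V_pre − rate·(t/60);  SG_post = 1 + (SG_pre−1)·V_pre/V_post
V_post = 30.2 − 3.2·(120/60) = 23.8000
SG_post = 1 + (1.051 − 1)·30.2/23.8000

1.0647


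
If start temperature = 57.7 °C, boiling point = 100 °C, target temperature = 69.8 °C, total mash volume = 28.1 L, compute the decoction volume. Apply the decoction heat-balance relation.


V_dec = V_total·(T_target − T_start)/(T_boil − T_start)
V_dec = 28.1·(69.8 − 57.7)/(100 − 57.7)

8.0381 L


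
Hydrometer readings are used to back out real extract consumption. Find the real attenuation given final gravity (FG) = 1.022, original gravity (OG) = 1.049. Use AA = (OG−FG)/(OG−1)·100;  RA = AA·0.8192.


AA = (1.049 − 1.022)/(1.049 − 1)·100 = 55.1020
RA = 55.1020·0.8192

45.1396 %


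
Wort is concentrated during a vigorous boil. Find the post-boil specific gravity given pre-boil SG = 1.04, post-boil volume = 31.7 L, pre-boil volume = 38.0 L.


SG_post = 1 + (SG_pre − 1)·V_pre/V_post
pts_pre = (1.04 − 1)·1000 = 40.0000
pts_post = 40.0000·38.0/31.7 = 47.9495
SG_post = 1 + 47.9495/1000

1.0479


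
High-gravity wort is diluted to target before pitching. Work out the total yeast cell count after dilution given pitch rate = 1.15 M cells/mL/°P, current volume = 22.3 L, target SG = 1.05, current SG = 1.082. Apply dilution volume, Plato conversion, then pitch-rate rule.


V_w = V·((SG_c−1)/(SG_t−1)−1);  °P = 259 − 259/SG_t;  cells = rate·(V+V_w)·°P
V_w = 22.3·((1.082−1)/(1.05−1)−1) = 14.2720
V_final = 22.3 + 14.2720 = 36.5720
°P = 259 − 259/1.05 = 12.3333
cells = 1.15·36.5720·12.3333

518.7129 billion cells


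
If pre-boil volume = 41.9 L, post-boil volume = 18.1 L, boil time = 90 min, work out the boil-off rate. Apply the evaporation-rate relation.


rate = (V_pre − V_post) / (t_min/60)
rate = (41.9 − 18.1) / (90/60)

15.8667 L/hr


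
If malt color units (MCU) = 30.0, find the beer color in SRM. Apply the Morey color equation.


SRM = 1.4922 · MCU^0.6859
SRM = 1.4922 · 30.0^0.6859

15.3810 SRM


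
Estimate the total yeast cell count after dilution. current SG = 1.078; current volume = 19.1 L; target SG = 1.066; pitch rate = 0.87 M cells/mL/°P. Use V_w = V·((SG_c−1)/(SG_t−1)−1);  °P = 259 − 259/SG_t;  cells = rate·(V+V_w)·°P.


V_w = 19.1·((1.078−1)/(1.066−1)−1) = 3.4727
V_final = 19.1 + 3.4727 = 22.5727
°P = 259 − 259/1.066 = 16.0356
cells = 0.87·22.5727·16.0356

314.9124 billion cells


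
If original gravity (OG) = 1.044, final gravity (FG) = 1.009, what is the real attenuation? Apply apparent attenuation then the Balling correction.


AA = (OG−FG)/(OG−1)·100;  RA = AA·0.8192
AA = (1.044 − 1.009)/(1.044 − 1)·100 = 79.5455
RA = 79.5455·0.8192

65.1636 %


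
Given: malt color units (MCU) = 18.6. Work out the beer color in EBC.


SRM = 1.4922·MCU^0.6859;  EBC = SRM·1.97
SRM = 1.4922·18.6^0.6859 = 11.0812
EBC = 11.0812·1.97

21.8299 EBC


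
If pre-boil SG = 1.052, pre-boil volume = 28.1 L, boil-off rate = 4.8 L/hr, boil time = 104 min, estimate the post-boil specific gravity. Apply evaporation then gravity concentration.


V_post = V_pre − rate·(t/60);  SG_post = 1 + (SG_pre−1)·V_pre/V_post
V_post = 28.1 − 4.8·(104/60) = 19.7800
SG_post = 1 + (1.052 − 1)·28.1/19.7800

1.0739
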